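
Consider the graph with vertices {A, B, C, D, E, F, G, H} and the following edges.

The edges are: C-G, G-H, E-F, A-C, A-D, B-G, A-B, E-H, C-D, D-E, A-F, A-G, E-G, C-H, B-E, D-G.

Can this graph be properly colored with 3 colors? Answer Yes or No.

A, C, D, G are mutually adjacent (a clique of size 4), so at least 4 colors are needed.
So 3 colors are not enough.

No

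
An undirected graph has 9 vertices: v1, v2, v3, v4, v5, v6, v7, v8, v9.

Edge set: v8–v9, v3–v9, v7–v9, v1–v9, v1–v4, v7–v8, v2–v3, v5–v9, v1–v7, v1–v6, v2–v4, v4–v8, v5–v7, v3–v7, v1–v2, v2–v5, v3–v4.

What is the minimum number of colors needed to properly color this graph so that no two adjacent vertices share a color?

3

v1, v7, v9 are pairwise adjacent, so at least 3 colors are needed.
3 colors suffice: color red → {v1, v3, v5, v8}; color blue → {v2, v6, v7}; color green → {v4, v9}. Each edge has distinct colors on its endpoints.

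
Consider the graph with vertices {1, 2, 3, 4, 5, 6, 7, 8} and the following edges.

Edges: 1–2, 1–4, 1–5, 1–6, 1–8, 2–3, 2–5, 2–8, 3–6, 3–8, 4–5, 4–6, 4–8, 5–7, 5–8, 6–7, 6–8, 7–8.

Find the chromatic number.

4

1, 2, 5, 8 form a clique, so at least 4 colors are needed.
4 colors suffice: color red → {8}; color blue → {1, 3, 7}; color green → {5, 6}; color yellow → {2, 4}. Every edge joins two different colors.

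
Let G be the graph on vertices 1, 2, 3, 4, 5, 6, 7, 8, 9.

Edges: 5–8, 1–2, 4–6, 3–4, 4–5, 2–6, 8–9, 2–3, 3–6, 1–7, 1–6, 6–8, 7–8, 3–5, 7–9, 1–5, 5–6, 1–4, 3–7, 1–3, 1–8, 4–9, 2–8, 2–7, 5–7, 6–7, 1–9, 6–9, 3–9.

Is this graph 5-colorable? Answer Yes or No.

Yes

The chromatic number is 5. 1, 2, 6, 7, 8 are pairwise adjacent (a clique of size 5), so at least 5 colors are needed.
5 colors suffice: color red → {6}; color blue → {1}; color green → {4, 7}; color yellow → {3, 8}; color purple → {2, 5, 9}.
That is already a proper 5-coloring.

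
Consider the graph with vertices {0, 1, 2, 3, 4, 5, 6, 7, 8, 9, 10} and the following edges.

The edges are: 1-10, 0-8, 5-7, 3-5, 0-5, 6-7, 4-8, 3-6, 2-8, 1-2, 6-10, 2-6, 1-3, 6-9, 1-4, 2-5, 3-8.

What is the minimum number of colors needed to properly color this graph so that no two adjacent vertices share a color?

0 and 8 are adjacent, so at least 2 colors are needed.
One proper 2-coloring: 0=b, 1=a, 2=b, 3=b, 4=b, 5=a, 6=a, 7=b, 8=a, 9=b, 10=b. Each edge has distinct colors on its endpoints.

2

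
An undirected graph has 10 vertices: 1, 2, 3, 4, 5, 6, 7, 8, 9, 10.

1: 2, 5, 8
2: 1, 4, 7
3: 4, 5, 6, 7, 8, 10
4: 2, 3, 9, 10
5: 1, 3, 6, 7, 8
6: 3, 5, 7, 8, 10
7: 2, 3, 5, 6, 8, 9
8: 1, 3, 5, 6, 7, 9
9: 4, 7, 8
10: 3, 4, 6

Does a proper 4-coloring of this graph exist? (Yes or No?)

No

3, 5, 6, 7, 8 form a clique, so at least 5 colors are needed.
So 4 colors are not enough.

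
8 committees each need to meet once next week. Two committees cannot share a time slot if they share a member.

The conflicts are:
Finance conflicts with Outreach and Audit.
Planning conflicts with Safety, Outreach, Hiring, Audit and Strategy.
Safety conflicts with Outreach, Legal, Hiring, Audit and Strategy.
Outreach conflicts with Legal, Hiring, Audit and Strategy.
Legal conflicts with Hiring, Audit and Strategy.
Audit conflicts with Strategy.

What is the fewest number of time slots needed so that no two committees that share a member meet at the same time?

5

Planning, Safety, Outreach, Audit, Strategy are mutually in conflict, so at least 5 time slots are needed.
A valid assignment using 5 time slots: Finance=3, Planning=5, Safety=3, Outreach=1, Legal=5, Hiring=2, Audit=2, Strategy=4. No two conflicting committees share a time slot.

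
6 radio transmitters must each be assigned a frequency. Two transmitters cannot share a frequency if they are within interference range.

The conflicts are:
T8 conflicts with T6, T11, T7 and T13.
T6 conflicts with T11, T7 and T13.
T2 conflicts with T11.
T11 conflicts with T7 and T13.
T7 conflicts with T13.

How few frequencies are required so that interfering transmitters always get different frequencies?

T8, T6, T11, T7, T13 are mutually in conflict, so at least 5 frequencies are needed.
5 frequencies suffice: frequency 1 → {T11}; frequency 2 → {T2, T7}; frequency 3 → {T13}; frequency 4 → {T8}; frequency 5 → {T6}. Every pair that conflicts lands in different frequencies.

5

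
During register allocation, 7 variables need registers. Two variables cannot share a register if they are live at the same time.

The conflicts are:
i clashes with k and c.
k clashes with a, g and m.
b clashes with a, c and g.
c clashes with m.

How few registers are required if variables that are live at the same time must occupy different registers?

3

The cycle g-k-i-c-b-g has odd length 5, so it cannot be 2-colored; at least 3 registers are needed.
A valid assignment using 3 registers: i=3, k=1, b=1, a=2, c=2, g=2, m=3. Each listed conflict is separated.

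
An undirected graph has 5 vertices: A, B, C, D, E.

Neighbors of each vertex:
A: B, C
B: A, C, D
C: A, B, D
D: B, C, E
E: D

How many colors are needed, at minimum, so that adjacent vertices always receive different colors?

3

A, B, C form a triangle, so at least 3 colors are needed.
A valid assignment using 3 colors: A=red, B=green, C=blue, D=red, E=blue. Every edge joins two different colors.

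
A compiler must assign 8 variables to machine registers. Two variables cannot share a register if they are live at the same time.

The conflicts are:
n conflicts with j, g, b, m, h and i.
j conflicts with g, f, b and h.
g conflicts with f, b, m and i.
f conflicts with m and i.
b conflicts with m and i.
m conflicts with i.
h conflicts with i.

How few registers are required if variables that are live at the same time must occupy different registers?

n, g, b, m, i all conflict with each other, so at least 5 registers are needed.
5 registers suffice: register 1 → {g, h}; register 2 → {j, i}; register 3 → {n, f}; register 4 → {b}; register 5 → {m}. Each listed conflict is separated.

5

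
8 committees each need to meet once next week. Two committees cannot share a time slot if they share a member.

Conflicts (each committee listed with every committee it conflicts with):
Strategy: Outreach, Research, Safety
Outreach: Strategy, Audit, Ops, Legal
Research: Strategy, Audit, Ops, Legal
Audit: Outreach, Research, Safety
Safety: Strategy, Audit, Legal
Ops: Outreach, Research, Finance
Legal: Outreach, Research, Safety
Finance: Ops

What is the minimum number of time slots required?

2

Strategy and Research conflict, so at least 2 time slots are needed.
Using 2 time slots: Strategy=2, Outreach=1, Research=1, Audit=2, Safety=1, Ops=2, Legal=2, Finance=1. No two conflicting committees share a time slot.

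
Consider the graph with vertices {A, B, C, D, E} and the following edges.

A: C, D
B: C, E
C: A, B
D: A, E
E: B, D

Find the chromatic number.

The cycle E-D-A-C-B-E has odd length 5, so it cannot be 2-colored; at least 3 colors are needed.
A valid assignment using 3 colors: A=1, B=1, C=2, D=2, E=3. No two adjacent vertices share a color.

3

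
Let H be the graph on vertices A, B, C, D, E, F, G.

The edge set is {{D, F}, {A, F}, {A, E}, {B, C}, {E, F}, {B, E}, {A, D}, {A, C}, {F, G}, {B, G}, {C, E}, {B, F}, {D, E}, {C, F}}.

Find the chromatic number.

A, D, E, F are mutually adjacent (a clique of size 4), so at least 4 colors are needed.
4 colors suffice: color 1 → {F}; color 2 → {E, G}; color 3 → {A, B}; color 4 → {C, D}. Every edge joins two different colors.

4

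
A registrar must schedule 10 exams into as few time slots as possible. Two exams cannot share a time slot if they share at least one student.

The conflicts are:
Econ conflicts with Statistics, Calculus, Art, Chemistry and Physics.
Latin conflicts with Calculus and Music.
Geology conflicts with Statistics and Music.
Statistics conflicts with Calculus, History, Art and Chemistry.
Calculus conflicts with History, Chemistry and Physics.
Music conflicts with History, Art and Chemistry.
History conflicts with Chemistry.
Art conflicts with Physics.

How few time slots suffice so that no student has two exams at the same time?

4

Statistics, Calculus, History, Chemistry pairwise conflict, so at least 4 time slots are needed.
A valid assignment using 4 time slots: Econ=3, Latin=2, Geology=3, Statistics=2, Calculus=1, Music=1, History=3, Art=4, Chemistry=4, Physics=2. Each listed conflict is separated.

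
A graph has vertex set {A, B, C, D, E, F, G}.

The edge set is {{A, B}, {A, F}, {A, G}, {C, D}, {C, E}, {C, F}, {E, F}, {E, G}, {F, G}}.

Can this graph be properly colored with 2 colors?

E, F, G form a triangle, so at least 3 colors are needed.
So 2 colors are not enough.

No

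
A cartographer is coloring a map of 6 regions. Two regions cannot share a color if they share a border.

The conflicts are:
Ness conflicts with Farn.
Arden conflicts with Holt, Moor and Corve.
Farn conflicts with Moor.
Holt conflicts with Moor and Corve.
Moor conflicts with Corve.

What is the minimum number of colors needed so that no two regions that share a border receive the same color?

Arden, Holt, Moor, Corve are mutually in conflict, so at least 4 colors are needed.
A valid assignment using 4 colors: Ness=1, Arden=2, Farn=2, Holt=4, Moor=1, Corve=3. Each listed conflict is separated.

4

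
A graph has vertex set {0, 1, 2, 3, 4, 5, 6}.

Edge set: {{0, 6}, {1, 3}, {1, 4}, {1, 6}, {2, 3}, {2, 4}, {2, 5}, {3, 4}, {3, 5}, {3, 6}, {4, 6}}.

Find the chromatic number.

1, 3, 4, 6 are mutually adjacent (a clique of size 4), so at least 4 colors are needed.
4 colors suffice: color red → {0, 3}; color blue → {2, 6}; color green → {4, 5}; color yellow → {1}. Every edge joins two different colors.

4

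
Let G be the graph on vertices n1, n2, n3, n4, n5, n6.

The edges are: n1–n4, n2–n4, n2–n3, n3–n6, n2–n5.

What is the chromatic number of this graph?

2

n1 and n4 are adjacent, so at least 2 colors are needed.
A valid assignment using 2 colors: n1=1, n2=1, n3=2, n4=2, n5=2, n6=1. No two adjacent vertices share a color.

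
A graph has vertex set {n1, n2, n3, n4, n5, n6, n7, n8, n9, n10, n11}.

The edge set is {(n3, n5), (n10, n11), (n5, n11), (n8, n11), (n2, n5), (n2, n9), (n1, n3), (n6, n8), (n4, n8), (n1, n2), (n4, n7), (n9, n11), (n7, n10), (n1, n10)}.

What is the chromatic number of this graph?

The cycle n10-n1-n3-n5-n11-n10 has odd length 5, so it cannot be 2-colored; at least 3 colors are needed.
3 colors suffice: color 1 → {n1, n4, n6, n11}; color 2 → {n2, n3, n8, n10}; color 3 → {n5, n7, n9}. No two adjacent vertices share a color.

3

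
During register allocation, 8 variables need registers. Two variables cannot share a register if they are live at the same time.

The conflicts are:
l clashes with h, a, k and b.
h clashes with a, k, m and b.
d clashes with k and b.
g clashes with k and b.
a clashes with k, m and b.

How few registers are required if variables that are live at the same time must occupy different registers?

l, h, a, b are mutually in conflict, so at least 4 registers are needed.
A valid assignment using 4 registers: l=4, h=1, d=1, g=1, a=2, k=3, m=3, b=3. Every pair that conflicts lands in different registers.

4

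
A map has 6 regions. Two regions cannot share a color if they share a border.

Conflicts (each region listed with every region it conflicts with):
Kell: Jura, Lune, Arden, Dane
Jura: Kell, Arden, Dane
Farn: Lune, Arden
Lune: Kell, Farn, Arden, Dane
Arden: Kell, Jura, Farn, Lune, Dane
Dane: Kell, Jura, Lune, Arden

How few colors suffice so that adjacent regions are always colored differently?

Kell, Lune, Arden, Dane all conflict with each other, so at least 4 colors are needed.
A valid assignment using 4 colors: Kell=4, Jura=2, Farn=3, Lune=2, Arden=1, Dane=3. Each listed conflict is separated.

4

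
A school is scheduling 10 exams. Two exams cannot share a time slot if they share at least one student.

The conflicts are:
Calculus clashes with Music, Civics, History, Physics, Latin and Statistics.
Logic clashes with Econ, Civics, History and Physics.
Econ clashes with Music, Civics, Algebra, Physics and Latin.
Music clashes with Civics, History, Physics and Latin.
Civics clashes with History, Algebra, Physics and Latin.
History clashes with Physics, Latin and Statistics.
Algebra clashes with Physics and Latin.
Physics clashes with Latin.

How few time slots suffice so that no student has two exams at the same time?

Calculus, Music, Civics, History, Physics, Latin pairwise conflict, so at least 6 time slots are needed.
6 time slots suffice: time slot 1 → {Physics, Statistics}; time slot 2 → {Civics}; time slot 3 → {Logic, Latin}; time slot 4 → {Econ, History}; time slot 5 → {Music, Algebra}; time slot 6 → {Calculus}. Each listed conflict is separated.

6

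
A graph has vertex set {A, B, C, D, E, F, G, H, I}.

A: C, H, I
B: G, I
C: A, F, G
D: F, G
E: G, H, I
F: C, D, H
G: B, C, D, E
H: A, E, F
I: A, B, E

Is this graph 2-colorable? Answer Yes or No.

The cycle H-F-C-G-E-H has odd length 5, so it cannot be 2-colored; at least 3 colors are needed.
So 2 colors are not enough.

No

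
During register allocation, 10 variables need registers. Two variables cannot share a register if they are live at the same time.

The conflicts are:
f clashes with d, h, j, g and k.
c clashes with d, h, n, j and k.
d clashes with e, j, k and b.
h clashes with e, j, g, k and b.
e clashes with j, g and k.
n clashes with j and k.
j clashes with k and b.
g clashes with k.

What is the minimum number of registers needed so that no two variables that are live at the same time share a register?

f, d, j, k are mutually in conflict, so at least 4 registers are needed.
4 registers suffice: register 1 → {k, b}; register 2 → {j, g}; register 3 → {d, h, n}; register 4 → {f, c, e}. Every pair that conflicts lands in different registers.

4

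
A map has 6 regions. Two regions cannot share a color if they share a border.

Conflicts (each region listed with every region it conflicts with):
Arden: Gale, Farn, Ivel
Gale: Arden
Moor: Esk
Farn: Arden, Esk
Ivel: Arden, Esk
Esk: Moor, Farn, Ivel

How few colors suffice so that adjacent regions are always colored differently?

2

Arden and Ivel conflict, so at least 2 colors are needed.
One proper 2-coloring: Arden=1, Gale=2, Moor=2, Farn=2, Ivel=2, Esk=1. No two conflicting regions share a color.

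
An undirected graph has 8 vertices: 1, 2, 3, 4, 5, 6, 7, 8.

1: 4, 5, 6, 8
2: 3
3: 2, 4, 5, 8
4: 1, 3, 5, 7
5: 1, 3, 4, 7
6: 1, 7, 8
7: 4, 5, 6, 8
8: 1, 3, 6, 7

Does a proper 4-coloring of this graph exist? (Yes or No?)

The chromatic number is 3. 1, 6, 8 form a triangle, so at least 3 colors are needed.
3 colors suffice: color a → {1, 3, 7}; color b → {2, 4, 8}; color c → {5, 6}.
Since 4 ≥ 3, a proper 4-coloring certainly exists.

Yes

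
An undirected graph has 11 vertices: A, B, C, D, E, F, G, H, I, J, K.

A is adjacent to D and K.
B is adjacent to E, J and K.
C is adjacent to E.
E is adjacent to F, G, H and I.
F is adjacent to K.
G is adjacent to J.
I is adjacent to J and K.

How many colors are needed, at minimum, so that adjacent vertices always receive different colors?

2

B and K are adjacent, so at least 2 colors are needed.
2 colors suffice: A=blue, B=blue, C=blue, D=red, E=red, F=blue, G=blue, H=blue, I=blue, J=red, K=red. Every edge joins two different colors.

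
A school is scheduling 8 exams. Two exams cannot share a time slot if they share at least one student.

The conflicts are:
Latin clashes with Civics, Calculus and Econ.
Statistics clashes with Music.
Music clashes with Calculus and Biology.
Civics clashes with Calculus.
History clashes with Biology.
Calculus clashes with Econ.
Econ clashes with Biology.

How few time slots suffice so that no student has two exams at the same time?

Latin, Calculus, Econ pairwise conflict, so at least 3 time slots are needed.
3 time slots suffice: time slot 1 → {Statistics, Calculus, Biology}; time slot 2 → {Music, Civics, History, Econ}; time slot 3 → {Latin}. No two conflicting exams share a time slot.

3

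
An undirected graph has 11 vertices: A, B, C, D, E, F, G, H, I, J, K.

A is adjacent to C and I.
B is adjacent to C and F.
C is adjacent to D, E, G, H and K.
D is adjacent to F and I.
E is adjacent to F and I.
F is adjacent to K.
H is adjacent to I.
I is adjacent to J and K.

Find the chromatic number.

2

B and C are adjacent, so at least 2 colors are needed.
A valid assignment using 2 colors: A=blue, B=blue, C=red, D=blue, E=blue, F=red, G=blue, H=blue, I=red, J=blue, K=blue. Each edge has distinct colors on its endpoints.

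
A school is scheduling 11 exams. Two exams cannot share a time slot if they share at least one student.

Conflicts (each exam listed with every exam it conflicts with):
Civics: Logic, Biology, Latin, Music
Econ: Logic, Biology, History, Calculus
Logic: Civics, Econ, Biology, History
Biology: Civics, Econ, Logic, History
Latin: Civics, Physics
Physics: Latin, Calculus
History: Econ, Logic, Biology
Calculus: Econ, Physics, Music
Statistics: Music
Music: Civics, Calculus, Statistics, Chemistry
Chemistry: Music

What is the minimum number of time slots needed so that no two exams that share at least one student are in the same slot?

Econ, Logic, Biology, History all conflict with each other, so at least 4 time slots are needed.
4 time slots suffice: Civics=1, Econ=1, Logic=2, Biology=3, Latin=2, Physics=1, History=4, Calculus=3, Statistics=1, Music=2, Chemistry=1. Every pair that conflicts lands in different time slots.

4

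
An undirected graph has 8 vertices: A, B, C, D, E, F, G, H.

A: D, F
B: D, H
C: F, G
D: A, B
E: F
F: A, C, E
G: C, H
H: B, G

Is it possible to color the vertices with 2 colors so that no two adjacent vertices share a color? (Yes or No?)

No

The cycle C-G-H-B-D-A-F-C has odd length 7, so it cannot be 2-colored; at least 3 colors are needed.
So 2 colors are not enough.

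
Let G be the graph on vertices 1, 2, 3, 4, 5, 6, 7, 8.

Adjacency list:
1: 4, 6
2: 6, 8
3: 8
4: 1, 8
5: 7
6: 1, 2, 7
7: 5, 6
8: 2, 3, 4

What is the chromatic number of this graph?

3

The cycle 4-1-6-2-8-4 has odd length 5, so it cannot be 2-colored; at least 3 colors are needed.
3 colors suffice: 1=b, 2=b, 3=b, 4=c, 5=a, 6=a, 7=b, 8=a. No two adjacent vertices share a color.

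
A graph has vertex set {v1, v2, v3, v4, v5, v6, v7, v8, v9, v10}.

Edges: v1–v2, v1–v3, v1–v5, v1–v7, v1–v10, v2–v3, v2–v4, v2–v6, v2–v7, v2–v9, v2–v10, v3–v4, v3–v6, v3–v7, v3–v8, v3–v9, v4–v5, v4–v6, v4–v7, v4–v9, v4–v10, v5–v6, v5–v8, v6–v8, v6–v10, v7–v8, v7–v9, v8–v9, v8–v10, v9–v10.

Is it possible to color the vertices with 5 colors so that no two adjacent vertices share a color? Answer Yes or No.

Yes

The chromatic number is 5. v2, v3, v4, v7, v9 form a clique, so at least 5 colors are needed.
A valid assignment using 5 colors: v1=red, v2=green, v3=blue, v4=red, v5=blue, v6=yellow, v7=yellow, v8=red, v9=purple, v10=blue.
That is already a proper 5-coloring.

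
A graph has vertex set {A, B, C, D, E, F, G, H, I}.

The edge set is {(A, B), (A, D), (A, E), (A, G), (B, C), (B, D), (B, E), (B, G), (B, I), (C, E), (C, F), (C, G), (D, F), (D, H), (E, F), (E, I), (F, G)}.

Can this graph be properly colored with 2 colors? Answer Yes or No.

B, C, G are mutually adjacent, so at least 3 colors are needed.
So 2 colors are not enough.

No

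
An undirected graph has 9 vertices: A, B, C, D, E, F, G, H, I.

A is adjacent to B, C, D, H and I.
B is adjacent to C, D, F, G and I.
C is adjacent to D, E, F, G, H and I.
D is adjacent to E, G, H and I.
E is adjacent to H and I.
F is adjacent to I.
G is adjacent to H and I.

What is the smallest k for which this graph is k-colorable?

5

B, C, D, G, I are mutually adjacent (a clique of size 5), so at least 5 colors are needed.
5 colors suffice: A=5, B=4, C=1, D=3, E=4, F=3, G=5, H=2, I=2. Each edge has distinct colors on its endpoints.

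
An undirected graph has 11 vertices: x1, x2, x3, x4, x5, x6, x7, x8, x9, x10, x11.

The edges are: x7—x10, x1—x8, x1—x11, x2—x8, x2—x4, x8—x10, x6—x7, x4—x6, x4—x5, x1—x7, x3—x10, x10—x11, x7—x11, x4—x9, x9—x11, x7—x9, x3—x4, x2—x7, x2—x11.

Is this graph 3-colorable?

The chromatic number is 3. x7, x9, x11 are pairwise adjacent, so at least 3 colors are needed.
3 colors suffice: color red → {x4, x7, x8}; color blue → {x3, x5, x6, x11}; color green → {x1, x2, x9, x10}.
That is already a proper 3-coloring.

Yes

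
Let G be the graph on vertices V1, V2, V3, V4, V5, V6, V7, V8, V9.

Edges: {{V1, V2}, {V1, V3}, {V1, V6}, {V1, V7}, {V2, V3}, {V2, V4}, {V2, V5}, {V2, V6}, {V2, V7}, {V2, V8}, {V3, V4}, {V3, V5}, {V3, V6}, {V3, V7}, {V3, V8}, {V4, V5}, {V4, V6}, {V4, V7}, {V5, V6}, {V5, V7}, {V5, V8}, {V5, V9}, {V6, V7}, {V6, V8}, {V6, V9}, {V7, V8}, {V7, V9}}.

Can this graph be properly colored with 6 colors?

The chromatic number is 6. V2, V3, V5, V6, V7, V8 are mutually adjacent (a clique of size 6), so at least 6 colors are needed.
One proper 6-coloring: V1=3, V2=4, V3=5, V4=6, V5=3, V6=2, V7=1, V8=6, V9=4.
That is already a proper 6-coloring.

Yes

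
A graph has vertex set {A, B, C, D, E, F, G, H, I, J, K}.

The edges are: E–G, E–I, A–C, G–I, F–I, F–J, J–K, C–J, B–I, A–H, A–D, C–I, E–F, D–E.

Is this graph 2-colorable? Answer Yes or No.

E, G, I form a triangle, so at least 3 colors are needed.
So 2 colors are not enough.

No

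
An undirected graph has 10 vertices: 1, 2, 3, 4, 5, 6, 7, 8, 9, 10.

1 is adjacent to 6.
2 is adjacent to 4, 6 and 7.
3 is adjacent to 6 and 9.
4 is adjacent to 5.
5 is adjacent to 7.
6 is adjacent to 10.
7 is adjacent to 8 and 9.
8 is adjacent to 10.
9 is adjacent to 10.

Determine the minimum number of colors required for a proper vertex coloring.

The cycle 2-6-10-8-7-2 has odd length 5, so it cannot be 2-colored; at least 3 colors are needed.
3 colors suffice: color a → {4, 6, 7}; color b → {1, 2, 3, 5, 10}; color c → {8, 9}. No two adjacent vertices share a color.

3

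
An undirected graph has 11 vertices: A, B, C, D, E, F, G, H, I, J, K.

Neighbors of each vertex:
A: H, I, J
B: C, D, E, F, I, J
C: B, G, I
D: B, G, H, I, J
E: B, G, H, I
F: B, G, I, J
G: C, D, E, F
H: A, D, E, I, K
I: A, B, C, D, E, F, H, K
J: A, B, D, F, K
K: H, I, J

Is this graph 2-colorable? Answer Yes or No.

No

H, I, K are mutually adjacent, so at least 3 colors are needed.
So 2 colors are not enough.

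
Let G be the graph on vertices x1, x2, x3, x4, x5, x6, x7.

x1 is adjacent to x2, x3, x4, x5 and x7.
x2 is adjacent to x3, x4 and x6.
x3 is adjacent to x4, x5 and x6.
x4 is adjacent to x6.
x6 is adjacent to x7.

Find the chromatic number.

4

x2, x3, x4, x6 form a clique, so at least 4 colors are needed.
4 colors suffice: x1=red, x2=green, x3=blue, x4=yellow, x5=green, x6=red, x7=blue. No two adjacent vertices share a color.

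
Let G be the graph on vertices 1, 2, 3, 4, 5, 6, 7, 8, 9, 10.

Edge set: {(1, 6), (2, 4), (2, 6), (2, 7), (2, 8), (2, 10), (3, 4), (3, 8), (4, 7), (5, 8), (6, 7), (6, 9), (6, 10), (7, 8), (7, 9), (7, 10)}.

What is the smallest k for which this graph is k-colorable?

4

2, 6, 7, 10 are pairwise adjacent (a clique of size 4), so at least 4 colors are needed.
4 colors suffice: color a → {1, 3, 5, 7}; color b → {4, 6, 8}; color c → {2, 9}; color d → {10}. Every edge joins two different colors.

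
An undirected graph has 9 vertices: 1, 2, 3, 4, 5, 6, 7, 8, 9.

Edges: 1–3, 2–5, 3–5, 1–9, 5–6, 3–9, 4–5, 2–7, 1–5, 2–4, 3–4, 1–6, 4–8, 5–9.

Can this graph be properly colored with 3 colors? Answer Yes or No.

1, 3, 5, 9 are mutually adjacent (a clique of size 4), so at least 4 colors are needed.
So 3 colors are not enough.

No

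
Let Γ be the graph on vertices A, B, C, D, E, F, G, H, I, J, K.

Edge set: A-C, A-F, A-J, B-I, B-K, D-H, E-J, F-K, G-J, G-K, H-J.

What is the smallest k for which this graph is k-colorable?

3

The cycle F-A-J-G-K-F has odd length 5, so it cannot be 2-colored; at least 3 colors are needed.
3 colors suffice: A=blue, B=blue, C=red, D=red, E=blue, F=green, G=blue, H=blue, I=red, J=red, K=red. No two adjacent vertices share a color.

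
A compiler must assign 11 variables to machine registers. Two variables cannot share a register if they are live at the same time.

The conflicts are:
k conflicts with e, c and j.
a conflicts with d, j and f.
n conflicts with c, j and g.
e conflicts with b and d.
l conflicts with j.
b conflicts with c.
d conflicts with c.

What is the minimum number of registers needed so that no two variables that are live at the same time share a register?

3

The cycle a-j-k-e-d-a has odd length 5, so it cannot be 2-colored; at least 3 registers are needed.
3 registers suffice: register 1 → {e, c, j, f, g}; register 2 → {k, n, l, b, d}; register 3 → {a}. No two conflicting variables share a register.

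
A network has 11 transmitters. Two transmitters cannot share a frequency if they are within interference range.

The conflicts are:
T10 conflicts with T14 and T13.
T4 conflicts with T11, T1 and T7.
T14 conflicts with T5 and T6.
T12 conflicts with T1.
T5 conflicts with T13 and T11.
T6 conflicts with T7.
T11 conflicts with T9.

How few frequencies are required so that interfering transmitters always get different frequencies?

2

T5 and T13 conflict, so at least 2 frequencies are needed.
2 frequencies suffice: frequency 1 → {T10, T4, T12, T5, T6, T9}; frequency 2 → {T14, T13, T11, T1, T7}. Each listed conflict is separated.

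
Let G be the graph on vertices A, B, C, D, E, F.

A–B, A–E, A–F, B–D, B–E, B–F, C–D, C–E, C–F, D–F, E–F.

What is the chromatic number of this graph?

4

A, B, E, F form a clique, so at least 4 colors are needed.
4 colors suffice: color 1 → {F}; color 2 → {B, C}; color 3 → {D, E}; color 4 → {A}. No two adjacent vertices share a color.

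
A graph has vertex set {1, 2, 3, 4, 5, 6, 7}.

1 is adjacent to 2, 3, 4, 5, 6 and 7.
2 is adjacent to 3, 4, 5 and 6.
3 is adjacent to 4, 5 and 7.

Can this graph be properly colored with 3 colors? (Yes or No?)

No

1, 2, 3, 4 are pairwise adjacent (a clique of size 4), so at least 4 colors are needed.
So 3 colors are not enough.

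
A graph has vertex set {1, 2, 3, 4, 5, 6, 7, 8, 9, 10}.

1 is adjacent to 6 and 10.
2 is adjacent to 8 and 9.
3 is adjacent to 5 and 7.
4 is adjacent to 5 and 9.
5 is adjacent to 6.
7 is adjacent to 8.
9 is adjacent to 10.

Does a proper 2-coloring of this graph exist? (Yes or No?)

The cycle 7-8-2-9-4-5-3-7 has odd length 7, so it cannot be 2-colored; at least 3 colors are needed.
So 2 colors are not enough.

No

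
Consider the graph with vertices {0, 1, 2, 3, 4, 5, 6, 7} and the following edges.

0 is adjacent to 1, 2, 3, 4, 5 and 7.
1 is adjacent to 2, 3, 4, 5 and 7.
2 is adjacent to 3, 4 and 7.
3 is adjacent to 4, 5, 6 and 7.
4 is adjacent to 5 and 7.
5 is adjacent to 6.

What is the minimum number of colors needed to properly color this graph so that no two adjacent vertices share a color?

6

0, 1, 2, 3, 4, 7 form a clique, so at least 6 colors are needed.
6 colors suffice: 0=b, 1=c, 2=e, 3=a, 4=d, 5=e, 6=b, 7=f. Each edge has distinct colors on its endpoints.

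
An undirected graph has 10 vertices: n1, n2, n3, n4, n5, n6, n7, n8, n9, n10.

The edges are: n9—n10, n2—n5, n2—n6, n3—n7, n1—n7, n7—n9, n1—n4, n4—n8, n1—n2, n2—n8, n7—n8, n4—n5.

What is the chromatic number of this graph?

2

n4 and n5 are adjacent, so at least 2 colors are needed.
2 colors suffice: n1=2, n2=1, n3=2, n4=1, n5=2, n6=2, n7=1, n8=2, n9=2, n10=1. Every edge joins two different colors.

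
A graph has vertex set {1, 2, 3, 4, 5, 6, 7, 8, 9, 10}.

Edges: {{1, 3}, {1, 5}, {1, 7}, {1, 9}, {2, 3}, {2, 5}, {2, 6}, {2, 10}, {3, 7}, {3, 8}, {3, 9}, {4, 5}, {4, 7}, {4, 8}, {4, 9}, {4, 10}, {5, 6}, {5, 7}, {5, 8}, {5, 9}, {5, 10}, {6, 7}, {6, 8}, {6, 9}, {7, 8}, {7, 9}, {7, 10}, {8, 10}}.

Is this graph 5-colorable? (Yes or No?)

Yes

The chromatic number is 5. 4, 5, 7, 8, 10 are pairwise adjacent (a clique of size 5), so at least 5 colors are needed.
5 colors suffice: 1=d, 2=a, 3=b, 4=e, 5=b, 6=d, 7=a, 8=c, 9=c, 10=d.
That is already a proper 5-coloring.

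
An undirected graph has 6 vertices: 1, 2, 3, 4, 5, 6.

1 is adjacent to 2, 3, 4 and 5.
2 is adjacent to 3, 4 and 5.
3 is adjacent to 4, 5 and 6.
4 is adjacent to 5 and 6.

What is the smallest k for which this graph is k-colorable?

1, 2, 3, 4, 5 are mutually adjacent (a clique of size 5), so at least 5 colors are needed.
5 colors suffice: color a → {4}; color b → {3}; color c → {2, 6}; color d → {1}; color e → {5}. Each edge has distinct colors on its endpoints.

5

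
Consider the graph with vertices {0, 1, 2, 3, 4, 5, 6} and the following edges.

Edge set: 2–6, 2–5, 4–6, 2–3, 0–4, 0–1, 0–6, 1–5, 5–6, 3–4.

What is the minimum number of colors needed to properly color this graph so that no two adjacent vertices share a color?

3

0, 4, 6 form a triangle, so at least 3 colors are needed.
3 colors suffice: color red → {1, 3, 6}; color blue → {0, 5}; color green → {2, 4}. Each edge has distinct colors on its endpoints.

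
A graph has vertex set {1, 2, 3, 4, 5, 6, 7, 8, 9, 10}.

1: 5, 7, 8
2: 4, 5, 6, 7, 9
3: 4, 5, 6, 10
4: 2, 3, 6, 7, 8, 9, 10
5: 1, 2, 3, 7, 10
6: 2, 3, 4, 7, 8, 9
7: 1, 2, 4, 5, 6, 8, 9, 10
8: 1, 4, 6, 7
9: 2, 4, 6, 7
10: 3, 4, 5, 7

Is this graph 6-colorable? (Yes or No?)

Yes

The chromatic number is 5. 2, 4, 6, 7, 9 are pairwise adjacent (a clique of size 5), so at least 5 colors are needed.
5 colors suffice: color red → {3, 7}; color blue → {4, 5}; color green → {1, 6, 10}; color yellow → {2, 8}; color purple → {9}.
Since 6 ≥ 5, a proper 6-coloring certainly exists.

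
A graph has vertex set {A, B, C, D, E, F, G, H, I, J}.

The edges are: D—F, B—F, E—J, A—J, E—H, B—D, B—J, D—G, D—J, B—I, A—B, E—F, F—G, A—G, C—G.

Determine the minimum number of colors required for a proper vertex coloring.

D, F, G are mutually adjacent, so at least 3 colors are needed.
3 colors suffice: A=green, B=red, C=blue, D=green, E=red, F=blue, G=red, H=blue, I=blue, J=blue. Every edge joins two different colors.

3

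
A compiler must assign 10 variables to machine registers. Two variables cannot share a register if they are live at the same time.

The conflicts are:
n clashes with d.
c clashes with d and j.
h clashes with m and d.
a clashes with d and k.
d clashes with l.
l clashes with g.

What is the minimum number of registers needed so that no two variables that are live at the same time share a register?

c and d conflict, so at least 2 registers are needed.
2 registers suffice: register 1 → {m, d, k, g, j}; register 2 → {n, c, h, a, l}. No two conflicting variables share a register.

2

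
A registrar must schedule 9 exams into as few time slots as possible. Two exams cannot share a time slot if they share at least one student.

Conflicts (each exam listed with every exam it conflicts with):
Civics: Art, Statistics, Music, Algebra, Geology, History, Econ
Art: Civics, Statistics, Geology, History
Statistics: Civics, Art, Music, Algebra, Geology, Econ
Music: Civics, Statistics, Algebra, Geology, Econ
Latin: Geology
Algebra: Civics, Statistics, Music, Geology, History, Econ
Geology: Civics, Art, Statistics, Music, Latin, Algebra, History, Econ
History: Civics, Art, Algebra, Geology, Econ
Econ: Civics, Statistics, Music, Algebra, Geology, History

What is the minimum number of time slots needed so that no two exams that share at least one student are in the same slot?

Civics, Statistics, Music, Algebra, Geology, Econ all conflict with each other, so at least 6 time slots are needed.
6 time slots suffice: Civics=2, Art=4, Statistics=3, Music=6, Latin=2, Algebra=4, Geology=1, History=3, Econ=5. Every pair that conflicts lands in different time slots.

6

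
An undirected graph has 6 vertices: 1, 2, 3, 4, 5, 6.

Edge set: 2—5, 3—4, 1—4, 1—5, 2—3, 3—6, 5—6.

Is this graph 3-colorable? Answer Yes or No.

Yes

The chromatic number is 3. The cycle 6-3-4-1-5-6 has odd length 5, so it cannot be 2-colored; at least 3 colors are needed.
3 colors suffice: color a → {3, 5}; color b → {2, 4, 6}; color c → {1}.
That is already a proper 3-coloring.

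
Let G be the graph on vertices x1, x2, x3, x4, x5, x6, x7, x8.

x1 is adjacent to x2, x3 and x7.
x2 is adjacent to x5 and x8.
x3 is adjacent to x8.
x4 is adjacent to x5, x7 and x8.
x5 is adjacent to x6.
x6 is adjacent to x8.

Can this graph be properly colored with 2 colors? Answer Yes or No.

No

The cycle x7-x1-x2-x8-x4-x7 has odd length 5, so it cannot be 2-colored; at least 3 colors are needed.
So 2 colors are not enough.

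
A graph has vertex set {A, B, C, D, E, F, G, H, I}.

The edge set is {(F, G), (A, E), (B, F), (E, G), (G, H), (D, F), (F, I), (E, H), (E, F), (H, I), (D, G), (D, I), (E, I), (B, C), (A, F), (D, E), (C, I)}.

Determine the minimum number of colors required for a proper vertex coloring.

D, E, F, G are pairwise adjacent (a clique of size 4), so at least 4 colors are needed.
4 colors suffice: A=3, B=1, C=2, D=4, E=1, F=2, G=3, H=2, I=3. Each edge has distinct colors on its endpoints.

4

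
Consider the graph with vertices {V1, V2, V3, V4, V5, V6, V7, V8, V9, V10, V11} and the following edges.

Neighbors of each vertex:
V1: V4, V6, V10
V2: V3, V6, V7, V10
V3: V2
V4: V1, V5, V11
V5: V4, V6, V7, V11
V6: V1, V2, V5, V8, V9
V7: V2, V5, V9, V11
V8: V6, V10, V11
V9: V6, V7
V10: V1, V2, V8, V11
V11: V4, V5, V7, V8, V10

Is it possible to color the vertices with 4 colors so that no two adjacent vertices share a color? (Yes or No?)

Yes

The chromatic number is 3. V8, V10, V11 form a triangle, so at least 3 colors are needed.
One proper 3-coloring: V1=2, V2=2, V3=1, V4=3, V5=2, V6=1, V7=3, V8=2, V9=2, V10=3, V11=1.
Since 4 ≥ 3, a proper 4-coloring certainly exists.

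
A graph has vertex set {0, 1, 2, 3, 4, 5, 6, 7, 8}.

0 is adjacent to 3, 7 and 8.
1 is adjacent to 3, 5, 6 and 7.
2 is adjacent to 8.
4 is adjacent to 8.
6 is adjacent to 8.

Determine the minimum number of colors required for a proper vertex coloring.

3

The cycle 7-1-6-8-0-7 has odd length 5, so it cannot be 2-colored; at least 3 colors are needed.
A valid assignment using 3 colors: 0=blue, 1=red, 2=blue, 3=green, 4=blue, 5=blue, 6=blue, 7=green, 8=red. No two adjacent vertices share a color.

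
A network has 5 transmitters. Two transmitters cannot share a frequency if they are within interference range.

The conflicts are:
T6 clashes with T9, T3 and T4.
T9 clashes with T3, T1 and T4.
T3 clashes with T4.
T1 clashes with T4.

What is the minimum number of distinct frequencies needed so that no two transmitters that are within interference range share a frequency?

T6, T9, T3, T4 pairwise conflict, so at least 4 frequencies are needed.
4 frequencies suffice: frequency 1 → {T4}; frequency 2 → {T9}; frequency 3 → {T3, T1}; frequency 4 → {T6}. No two conflicting transmitters share a frequency.

4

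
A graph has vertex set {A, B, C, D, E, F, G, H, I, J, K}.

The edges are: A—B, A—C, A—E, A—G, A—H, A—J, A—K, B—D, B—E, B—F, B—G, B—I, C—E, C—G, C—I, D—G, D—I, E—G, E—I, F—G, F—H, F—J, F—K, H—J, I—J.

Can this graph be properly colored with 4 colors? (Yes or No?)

The chromatic number is 4. A, B, E, G form a clique, so at least 4 colors are needed.
4 colors suffice: color 1 → {A, F, I}; color 2 → {B, C, J, K}; color 3 → {G, H}; color 4 → {D, E}.
That is already a proper 4-coloring.

Yes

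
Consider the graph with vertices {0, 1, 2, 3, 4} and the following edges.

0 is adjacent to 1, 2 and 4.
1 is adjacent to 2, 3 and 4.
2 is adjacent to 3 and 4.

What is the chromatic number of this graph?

4

0, 1, 2, 4 are mutually adjacent (a clique of size 4), so at least 4 colors are needed.
4 colors suffice: 0=c, 1=b, 2=a, 3=c, 4=d. Every edge joins two different colors.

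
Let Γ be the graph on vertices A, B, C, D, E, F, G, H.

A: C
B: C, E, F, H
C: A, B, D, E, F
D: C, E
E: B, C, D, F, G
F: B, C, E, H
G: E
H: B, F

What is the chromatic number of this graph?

B, C, E, F are mutually adjacent (a clique of size 4), so at least 4 colors are needed.
One proper 4-coloring: A=red, B=green, C=blue, D=green, E=red, F=yellow, G=blue, H=red. Each edge has distinct colors on its endpoints.

4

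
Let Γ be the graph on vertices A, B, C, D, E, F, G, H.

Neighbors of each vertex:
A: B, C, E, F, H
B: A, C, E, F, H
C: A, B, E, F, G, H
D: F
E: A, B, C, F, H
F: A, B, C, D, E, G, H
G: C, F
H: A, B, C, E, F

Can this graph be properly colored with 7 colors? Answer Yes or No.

Yes

The chromatic number is 6. A, B, C, E, F, H are pairwise adjacent (a clique of size 6), so at least 6 colors are needed.
One proper 6-coloring: A=6, B=3, C=2, D=2, E=5, F=1, G=3, H=4.
Since 7 ≥ 6, a proper 7-coloring certainly exists.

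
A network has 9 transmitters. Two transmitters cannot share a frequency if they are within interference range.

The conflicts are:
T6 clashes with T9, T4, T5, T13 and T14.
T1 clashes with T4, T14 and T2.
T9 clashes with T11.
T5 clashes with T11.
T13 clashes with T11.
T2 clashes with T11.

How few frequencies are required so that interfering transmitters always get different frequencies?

2

T6 and T13 conflict, so at least 2 frequencies are needed.
Using 2 frequencies: T6=1, T1=1, T9=2, T4=2, T5=2, T13=2, T14=2, T2=2, T11=1. Each listed conflict is separated.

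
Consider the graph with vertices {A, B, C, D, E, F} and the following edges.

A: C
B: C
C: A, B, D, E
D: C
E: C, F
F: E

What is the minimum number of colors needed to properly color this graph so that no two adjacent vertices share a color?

C and D are adjacent, so at least 2 colors are needed.
2 colors suffice: color 1 → {C, F}; color 2 → {A, B, D, E}. No two adjacent vertices share a color.

2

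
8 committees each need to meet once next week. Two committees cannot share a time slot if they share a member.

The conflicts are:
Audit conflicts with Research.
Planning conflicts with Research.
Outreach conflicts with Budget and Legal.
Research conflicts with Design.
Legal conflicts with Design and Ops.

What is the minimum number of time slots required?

Legal and Ops conflict, so at least 2 time slots are needed.
2 time slots suffice: time slot 1 → {Research, Budget, Legal}; time slot 2 → {Audit, Planning, Outreach, Design, Ops}. Each listed conflict is separated.

2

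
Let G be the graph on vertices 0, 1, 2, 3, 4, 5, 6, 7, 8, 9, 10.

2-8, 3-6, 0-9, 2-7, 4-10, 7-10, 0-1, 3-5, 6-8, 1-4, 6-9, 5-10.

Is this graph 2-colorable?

No

The cycle 2-8-6-3-5-10-7-2 has odd length 7, so it cannot be 2-colored; at least 3 colors are needed.
So 2 colors are not enough.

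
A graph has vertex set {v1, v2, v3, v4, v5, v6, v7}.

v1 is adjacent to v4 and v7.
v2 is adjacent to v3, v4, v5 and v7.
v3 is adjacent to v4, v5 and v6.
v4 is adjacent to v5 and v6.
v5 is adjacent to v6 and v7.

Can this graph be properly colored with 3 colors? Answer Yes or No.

v2, v3, v4, v5 form a clique, so at least 4 colors are needed.
So 3 colors are not enough.

No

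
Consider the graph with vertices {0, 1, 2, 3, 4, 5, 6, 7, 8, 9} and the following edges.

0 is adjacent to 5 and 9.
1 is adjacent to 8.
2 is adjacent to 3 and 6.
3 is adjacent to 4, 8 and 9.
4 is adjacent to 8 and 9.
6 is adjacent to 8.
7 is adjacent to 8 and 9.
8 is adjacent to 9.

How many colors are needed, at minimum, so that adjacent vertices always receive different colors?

3, 4, 8, 9 form a clique, so at least 4 colors are needed.
4 colors suffice: color red → {0, 2, 8}; color blue → {1, 5, 6, 9}; color green → {3, 7}; color yellow → {4}. Each edge has distinct colors on its endpoints.

4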